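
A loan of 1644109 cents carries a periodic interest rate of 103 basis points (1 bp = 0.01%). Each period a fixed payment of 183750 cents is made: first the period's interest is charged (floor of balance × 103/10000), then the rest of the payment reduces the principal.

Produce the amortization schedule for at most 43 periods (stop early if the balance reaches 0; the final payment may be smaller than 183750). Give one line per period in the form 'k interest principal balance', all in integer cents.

1. interest=⌊1644109·103/10000⌋=16934; principal=183750-16934=166816; balance=1644109-166816=1477293
2. interest=⌊1477293·103/10000⌋=15216; principal=183750-15216=168534; balance=1477293-168534=1308759
3. interest=⌊1308759·103/10000⌋=13480; principal=183750-13480=170270; balance=1308759-170270=1138489
4. interest=⌊1138489·103/10000⌋=11726; principal=183750-11726=172024; balance=1138489-172024=966465
5. interest=⌊966465·103/10000⌋=9954; principal=183750-9954=173796; balance=966465-173796=792669
6. interest=⌊792669·103/10000⌋=8164; principal=183750-8164=175586; balance=792669-175586=617083
7. interest=⌊617083·103/10000⌋=6355; principal=183750-6355=177395; balance=617083-177395=439688
8. interest=⌊439688·103/10000⌋=4528; principal=183750-4528=179222; balance=439688-179222=260466
9. interest=⌊260466·103/10000⌋=2682; principal=183750-2682=181068; balance=260466-181068=79398
10. interest=⌊79398·103/10000⌋=817; principal=min(183750-817,79398)=79398; balance=79398-79398=0

1 16934 166816 1477293
2 15216 168534 1308759
3 13480 170270 1138489
4 11726 172024 966465
5 9954 173796 792669
6 8164 175586 617083
7 6355 177395 439688
8 4528 179222 260466
9 2682 181068 79398
10 817 79398 0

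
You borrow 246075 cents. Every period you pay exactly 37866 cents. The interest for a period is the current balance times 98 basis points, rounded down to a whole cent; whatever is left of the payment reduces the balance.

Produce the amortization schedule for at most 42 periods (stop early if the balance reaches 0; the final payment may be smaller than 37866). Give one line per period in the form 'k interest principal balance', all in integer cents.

1 2411 35455 210620
2 2064 35802 174818
3 1713 36153 138665
4 1358 36508 102157
5 1001 36865 65292
6 639 37227 28065
7 275 28065 0

1. interest=⌊246075·98/10000⌋=2411; principal=37866-2411=35455; balance=246075-35455=210620
2. interest=⌊210620·98/10000⌋=2064; principal=37866-2064=35802; balance=210620-35802=174818
3. interest=⌊174818·98/10000⌋=1713; principal=37866-1713=36153; balance=174818-36153=138665
4. interest=⌊138665·98/10000⌋=1358; principal=37866-1358=36508; balance=138665-36508=102157
5. interest=⌊102157·98/10000⌋=1001; principal=37866-1001=36865; balance=102157-36865=65292
6. interest=⌊65292·98/10000⌋=639; principal=37866-639=37227; balance=65292-37227=28065
7. interest=⌊28065·98/10000⌋=275; principal=min(37866-275,28065)=28065; balance=28065-28065=0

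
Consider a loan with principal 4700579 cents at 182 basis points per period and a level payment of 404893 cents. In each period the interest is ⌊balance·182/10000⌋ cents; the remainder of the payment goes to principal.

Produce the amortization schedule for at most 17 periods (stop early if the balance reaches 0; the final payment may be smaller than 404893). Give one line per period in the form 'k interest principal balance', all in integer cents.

1. interest=⌊4700579·182/10000⌋=85550; principal=404893-85550=319343; balance=4700579-319343=4381236
2. interest=⌊4381236·182/10000⌋=79738; principal=404893-79738=325155; balance=4381236-325155=4056081
3. interest=⌊4056081·182/10000⌋=73820; principal=404893-73820=331073; balance=4056081-331073=3725008
4. interest=⌊3725008·182/10000⌋=67795; principal=404893-67795=337098; balance=3725008-337098=3387910
5. interest=⌊3387910·182/10000⌋=61659; principal=404893-61659=343234; balance=3387910-343234=3044676
6. interest=⌊3044676·182/10000⌋=55413; principal=404893-55413=349480; balance=3044676-349480=2695196
7. interest=⌊2695196·182/10000⌋=49052; principal=404893-49052=355841; balance=2695196-355841=2339355
8. interest=⌊2339355·182/10000⌋=42576; principal=404893-42576=362317; balance=2339355-362317=1977038
9. interest=⌊1977038·182/10000⌋=35982; principal=404893-35982=368911; balance=1977038-368911=1608127
10. interest=⌊1608127·182/10000⌋=29267; principal=404893-29267=375626; balance=1608127-375626=1232501
11. interest=⌊1232501·182/10000⌋=22431; principal=404893-22431=382462; balance=1232501-382462=850039
12. interest=⌊850039·182/10000⌋=15470; principal=404893-15470=389423; balance=850039-389423=460616
13. interest=⌊460616·182/10000⌋=8383; principal=404893-8383=396510; balance=460616-396510=64106
14. interest=⌊64106·182/10000⌋=1166; principal=min(404893-1166,64106)=64106; balance=64106-64106=0

1 85550 319343 4381236
2 79738 325155 4056081
3 73820 331073 3725008
4 67795 337098 3387910
5 61659 343234 3044676
6 55413 349480 2695196
7 49052 355841 2339355
8 42576 362317 1977038
9 35982 368911 1608127
10 29267 375626 1232501
11 22431 382462 850039
12 15470 389423 460616
13 8383 396510 64106
14 1166 64106 0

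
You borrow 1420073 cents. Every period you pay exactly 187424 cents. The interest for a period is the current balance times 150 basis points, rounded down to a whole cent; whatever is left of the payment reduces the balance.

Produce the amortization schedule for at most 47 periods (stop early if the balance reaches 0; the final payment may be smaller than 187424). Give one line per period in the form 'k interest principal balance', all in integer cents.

1. interest=⌊1420073·150/10000⌋=21301; principal=187424-21301=166123; balance=1420073-166123=1253950
2. interest=⌊1253950·150/10000⌋=18809; principal=187424-18809=168615; balance=1253950-168615=1085335
3. interest=⌊1085335·150/10000⌋=16280; principal=187424-16280=171144; balance=1085335-171144=914191
4. interest=⌊914191·150/10000⌋=13712; principal=187424-13712=173712; balance=914191-173712=740479
5. interest=⌊740479·150/10000⌋=11107; principal=187424-11107=176317; balance=740479-176317=564162
6. interest=⌊564162·150/10000⌋=8462; principal=187424-8462=178962; balance=564162-178962=385200
7. interest=⌊385200·150/10000⌋=5778; principal=187424-5778=181646; balance=385200-181646=203554
8. interest=⌊203554·150/10000⌋=3053; principal=187424-3053=184371; balance=203554-184371=19183
9. interest=⌊19183·150/10000⌋=287; principal=min(187424-287,19183)=19183; balance=19183-19183=0

1 21301 166123 1253950
2 18809 168615 1085335
3 16280 171144 914191
4 13712 173712 740479
5 11107 176317 564162
6 8462 178962 385200
7 5778 181646 203554
8 3053 184371 19183
9 287 19183 0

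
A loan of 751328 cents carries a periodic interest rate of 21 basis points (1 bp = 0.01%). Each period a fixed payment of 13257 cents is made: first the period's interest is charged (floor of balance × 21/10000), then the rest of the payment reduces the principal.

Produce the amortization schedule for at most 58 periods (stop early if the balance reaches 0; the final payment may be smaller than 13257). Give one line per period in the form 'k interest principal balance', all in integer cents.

1 1577 11680 739648
2 1553 11704 727944
3 1528 11729 716215
4 1504 11753 704462
5 1479 11778 692684
6 1454 11803 680881
7 1429 11828 669053
8 1405 11852 657201
9 1380 11877 645324
10 1355 11902 633422
11 1330 11927 621495
12 1305 11952 609543
13 1280 11977 597566
14 1254 12003 585563
15 1229 12028 573535
16 1204 12053 561482
17 1179 12078 549404
18 1153 12104 537300
19 1128 12129 525171
20 1102 12155 513016
21 1077 12180 500836
22 1051 12206 488630
23 1026 12231 476399
24 1000 12257 464142
25 974 12283 451859
26 948 12309 439550
27 923 12334 427216
28 897 12360 414856
29 871 12386 402470
30 845 12412 390058
31 819 12438 377620
32 793 12464 365156
33 766 12491 352665
34 740 12517 340148
35 714 12543 327605
36 687 12570 315035
37 661 12596 302439
38 635 12622 289817
39 608 12649 277168
40 582 12675 264493
41 555 12702 251791
42 528 12729 239062
43 502 12755 226307
44 475 12782 213525
45 448 12809 200716
46 421 12836 187880
47 394 12863 175017
48 367 12890 162127
49 340 12917 149210
50 313 12944 136266
51 286 12971 123295
52 258 12999 110296
53 231 13026 97270
54 204 13053 84217
55 176 13081 71136
56 149 13108 58028
57 121 13136 44892
58 94 13163 31729

1. interest=⌊751328·21/10000⌋=1577; principal=13257-1577=11680; balance=751328-11680=739648
2. interest=⌊739648·21/10000⌋=1553; principal=13257-1553=11704; balance=739648-11704=727944
3. interest=⌊727944·21/10000⌋=1528; principal=13257-1528=11729; balance=727944-11729=716215
4. interest=⌊716215·21/10000⌋=1504; principal=13257-1504=11753; balance=716215-11753=704462
5. interest=⌊704462·21/10000⌋=1479; principal=13257-1479=11778; balance=704462-11778=692684
6. interest=⌊692684·21/10000⌋=1454; principal=13257-1454=11803; balance=692684-11803=680881
7. interest=⌊680881·21/10000⌋=1429; principal=13257-1429=11828; balance=680881-11828=669053
8. interest=⌊669053·21/10000⌋=1405; principal=13257-1405=11852; balance=669053-11852=657201
9. interest=⌊657201·21/10000⌋=1380; principal=13257-1380=11877; balance=657201-11877=645324
10. interest=⌊645324·21/10000⌋=1355; principal=13257-1355=11902; balance=645324-11902=633422
11. interest=⌊633422·21/10000⌋=1330; principal=13257-1330=11927; balance=633422-11927=621495
12. interest=⌊621495·21/10000⌋=1305; principal=13257-1305=11952; balance=621495-11952=609543
13. interest=⌊609543·21/10000⌋=1280; principal=13257-1280=11977; balance=609543-11977=597566
14. interest=⌊597566·21/10000⌋=1254; principal=13257-1254=12003; balance=597566-12003=585563
15. interest=⌊585563·21/10000⌋=1229; principal=13257-1229=12028; balance=585563-12028=573535
16. interest=⌊573535·21/10000⌋=1204; principal=13257-1204=12053; balance=573535-12053=561482
17. interest=⌊561482·21/10000⌋=1179; principal=13257-1179=12078; balance=561482-12078=549404
18. interest=⌊549404·21/10000⌋=1153; principal=13257-1153=12104; balance=549404-12104=537300
19. interest=⌊537300·21/10000⌋=1128; principal=13257-1128=12129; balance=537300-12129=525171
20. interest=⌊525171·21/10000⌋=1102; principal=13257-1102=12155; balance=525171-12155=513016
21. interest=⌊513016·21/10000⌋=1077; principal=13257-1077=12180; balance=513016-12180=500836
22. interest=⌊500836·21/10000⌋=1051; principal=13257-1051=12206; balance=500836-12206=488630
23. interest=⌊488630·21/10000⌋=1026; principal=13257-1026=12231; balance=488630-12231=476399
24. interest=⌊476399·21/10000⌋=1000; principal=13257-1000=12257; balance=476399-12257=464142
25. interest=⌊464142·21/10000⌋=974; principal=13257-974=12283; balance=464142-12283=451859
26. interest=⌊451859·21/10000⌋=948; principal=13257-948=12309; balance=451859-12309=439550
27. interest=⌊439550·21/10000⌋=923; principal=13257-923=12334; balance=439550-12334=427216
28. interest=⌊427216·21/10000⌋=897; principal=13257-897=12360; balance=427216-12360=414856
29. interest=⌊414856·21/10000⌋=871; principal=13257-871=12386; balance=414856-12386=402470
30. interest=⌊402470·21/10000⌋=845; principal=13257-845=12412; balance=402470-12412=390058
31. interest=⌊390058·21/10000⌋=819; principal=13257-819=12438; balance=390058-12438=377620
32. interest=⌊377620·21/10000⌋=793; principal=13257-793=12464; balance=377620-12464=365156
33. interest=⌊365156·21/10000⌋=766; principal=13257-766=12491; balance=365156-12491=352665
34. interest=⌊352665·21/10000⌋=740; principal=13257-740=12517; balance=352665-12517=340148
35. interest=⌊340148·21/10000⌋=714; principal=13257-714=12543; balance=340148-12543=327605
36. interest=⌊327605·21/10000⌋=687; principal=13257-687=12570; balance=327605-12570=315035
37. interest=⌊315035·21/10000⌋=661; principal=13257-661=12596; balance=315035-12596=302439
38. interest=⌊302439·21/10000⌋=635; principal=13257-635=12622; balance=302439-12622=289817
39. interest=⌊289817·21/10000⌋=608; principal=13257-608=12649; balance=289817-12649=277168
40. interest=⌊277168·21/10000⌋=582; principal=13257-582=12675; balance=277168-12675=264493
41. interest=⌊264493·21/10000⌋=555; principal=13257-555=12702; balance=264493-12702=251791
42. interest=⌊251791·21/10000⌋=528; principal=13257-528=12729; balance=251791-12729=239062
43. interest=⌊239062·21/10000⌋=502; principal=13257-502=12755; balance=239062-12755=226307
44. interest=⌊226307·21/10000⌋=475; principal=13257-475=12782; balance=226307-12782=213525
45. interest=⌊213525·21/10000⌋=448; principal=13257-448=12809; balance=213525-12809=200716
46. interest=⌊200716·21/10000⌋=421; principal=13257-421=12836; balance=200716-12836=187880
47. interest=⌊187880·21/10000⌋=394; principal=13257-394=12863; balance=187880-12863=175017
48. interest=⌊175017·21/10000⌋=367; principal=13257-367=12890; balance=175017-12890=162127
49. interest=⌊162127·21/10000⌋=340; principal=13257-340=12917; balance=162127-12917=149210
50. interest=⌊149210·21/10000⌋=313; principal=13257-313=12944; balance=149210-12944=136266
51. interest=⌊136266·21/10000⌋=286; principal=13257-286=12971; balance=136266-12971=123295
52. interest=⌊123295·21/10000⌋=258; principal=13257-258=12999; balance=123295-12999=110296
53. interest=⌊110296·21/10000⌋=231; principal=13257-231=13026; balance=110296-13026=97270
54. interest=⌊97270·21/10000⌋=204; principal=13257-204=13053; balance=97270-13053=84217
55. interest=⌊84217·21/10000⌋=176; principal=13257-176=13081; balance=84217-13081=71136
56. interest=⌊71136·21/10000⌋=149; principal=13257-149=13108; balance=71136-13108=58028
57. interest=⌊58028·21/10000⌋=121; principal=13257-121=13136; balance=58028-13136=44892
58. interest=⌊44892·21/10000⌋=94; principal=13257-94=13163; balance=44892-13163=31729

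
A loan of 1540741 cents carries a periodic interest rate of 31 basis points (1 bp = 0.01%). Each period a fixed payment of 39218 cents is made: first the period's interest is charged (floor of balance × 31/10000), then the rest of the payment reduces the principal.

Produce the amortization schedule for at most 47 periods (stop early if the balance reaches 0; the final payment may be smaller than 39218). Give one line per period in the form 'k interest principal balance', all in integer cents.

1 4776 34442 1506299
2 4669 34549 1471750
3 4562 34656 1437094
4 4454 34764 1402330
5 4347 34871 1367459
6 4239 34979 1332480
7 4130 35088 1297392
8 4021 35197 1262195
9 3912 35306 1226889
10 3803 35415 1191474
11 3693 35525 1155949
12 3583 35635 1120314
13 3472 35746 1084568
14 3362 35856 1048712
15 3251 35967 1012745
16 3139 36079 976666
17 3027 36191 940475
18 2915 36303 904172
19 2802 36416 867756
20 2690 36528 831228
21 2576 36642 794586
22 2463 36755 757831
23 2349 36869 720962
24 2234 36984 683978
25 2120 37098 646880
26 2005 37213 609667
27 1889 37329 572338
28 1774 37444 534894
29 1658 37560 497334
30 1541 37677 459657
31 1424 37794 421863
32 1307 37911 383952
33 1190 38028 345924
34 1072 38146 307778
35 954 38264 269514
36 835 38383 231131
37 716 38502 192629
38 597 38621 154008
39 477 38741 115267
40 357 38861 76406
41 236 38982 37424
42 116 37424 0

1. interest=⌊1540741·31/10000⌋=4776; principal=39218-4776=34442; balance=1540741-34442=1506299
2. interest=⌊1506299·31/10000⌋=4669; principal=39218-4669=34549; balance=1506299-34549=1471750
3. interest=⌊1471750·31/10000⌋=4562; principal=39218-4562=34656; balance=1471750-34656=1437094
4. interest=⌊1437094·31/10000⌋=4454; principal=39218-4454=34764; balance=1437094-34764=1402330
5. interest=⌊1402330·31/10000⌋=4347; principal=39218-4347=34871; balance=1402330-34871=1367459
6. interest=⌊1367459·31/10000⌋=4239; principal=39218-4239=34979; balance=1367459-34979=1332480
7. interest=⌊1332480·31/10000⌋=4130; principal=39218-4130=35088; balance=1332480-35088=1297392
8. interest=⌊1297392·31/10000⌋=4021; principal=39218-4021=35197; balance=1297392-35197=1262195
9. interest=⌊1262195·31/10000⌋=3912; principal=39218-3912=35306; balance=1262195-35306=1226889
10. interest=⌊1226889·31/10000⌋=3803; principal=39218-3803=35415; balance=1226889-35415=1191474
11. interest=⌊1191474·31/10000⌋=3693; principal=39218-3693=35525; balance=1191474-35525=1155949
12. interest=⌊1155949·31/10000⌋=3583; principal=39218-3583=35635; balance=1155949-35635=1120314
13. interest=⌊1120314·31/10000⌋=3472; principal=39218-3472=35746; balance=1120314-35746=1084568
14. interest=⌊1084568·31/10000⌋=3362; principal=39218-3362=35856; balance=1084568-35856=1048712
15. interest=⌊1048712·31/10000⌋=3251; principal=39218-3251=35967; balance=1048712-35967=1012745
16. interest=⌊1012745·31/10000⌋=3139; principal=39218-3139=36079; balance=1012745-36079=976666
17. interest=⌊976666·31/10000⌋=3027; principal=39218-3027=36191; balance=976666-36191=940475
18. interest=⌊940475·31/10000⌋=2915; principal=39218-2915=36303; balance=940475-36303=904172
19. interest=⌊904172·31/10000⌋=2802; principal=39218-2802=36416; balance=904172-36416=867756
20. interest=⌊867756·31/10000⌋=2690; principal=39218-2690=36528; balance=867756-36528=831228
21. interest=⌊831228·31/10000⌋=2576; principal=39218-2576=36642; balance=831228-36642=794586
22. interest=⌊794586·31/10000⌋=2463; principal=39218-2463=36755; balance=794586-36755=757831
23. interest=⌊757831·31/10000⌋=2349; principal=39218-2349=36869; balance=757831-36869=720962
24. interest=⌊720962·31/10000⌋=2234; principal=39218-2234=36984; balance=720962-36984=683978
25. interest=⌊683978·31/10000⌋=2120; principal=39218-2120=37098; balance=683978-37098=646880
26. interest=⌊646880·31/10000⌋=2005; principal=39218-2005=37213; balance=646880-37213=609667
27. interest=⌊609667·31/10000⌋=1889; principal=39218-1889=37329; balance=609667-37329=572338
28. interest=⌊572338·31/10000⌋=1774; principal=39218-1774=37444; balance=572338-37444=534894
29. interest=⌊534894·31/10000⌋=1658; principal=39218-1658=37560; balance=534894-37560=497334
30. interest=⌊497334·31/10000⌋=1541; principal=39218-1541=37677; balance=497334-37677=459657
31. interest=⌊459657·31/10000⌋=1424; principal=39218-1424=37794; balance=459657-37794=421863
32. interest=⌊421863·31/10000⌋=1307; principal=39218-1307=37911; balance=421863-37911=383952
33. interest=⌊383952·31/10000⌋=1190; principal=39218-1190=38028; balance=383952-38028=345924
34. interest=⌊345924·31/10000⌋=1072; principal=39218-1072=38146; balance=345924-38146=307778
35. interest=⌊307778·31/10000⌋=954; principal=39218-954=38264; balance=307778-38264=269514
36. interest=⌊269514·31/10000⌋=835; principal=39218-835=38383; balance=269514-38383=231131
37. interest=⌊231131·31/10000⌋=716; principal=39218-716=38502; balance=231131-38502=192629
38. interest=⌊192629·31/10000⌋=597; principal=39218-597=38621; balance=192629-38621=154008
39. interest=⌊154008·31/10000⌋=477; principal=39218-477=38741; balance=154008-38741=115267
40. interest=⌊115267·31/10000⌋=357; principal=39218-357=38861; balance=115267-38861=76406
41. interest=⌊76406·31/10000⌋=236; principal=39218-236=38982; balance=76406-38982=37424
42. interest=⌊37424·31/10000⌋=116; principal=min(39218-116,37424)=37424; balance=37424-37424=0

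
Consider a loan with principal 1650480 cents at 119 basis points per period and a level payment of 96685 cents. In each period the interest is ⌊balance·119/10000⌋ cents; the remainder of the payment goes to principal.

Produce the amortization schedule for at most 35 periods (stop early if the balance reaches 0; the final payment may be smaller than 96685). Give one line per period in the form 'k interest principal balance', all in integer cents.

1 19640 77045 1573435
2 18723 77962 1495473
3 17796 78889 1416584
4 16857 79828 1336756
5 15907 80778 1255978
6 14946 81739 1174239
7 13973 82712 1091527
8 12989 83696 1007831
9 11993 84692 923139
10 10985 85700 837439
11 9965 86720 750719
12 8933 87752 662967
13 7889 88796 574171
14 6832 89853 484318
15 5763 90922 393396
16 4681 92004 301392
17 3586 93099 208293
18 2478 94207 114086
19 1357 95328 18758
20 223 18758 0

1. interest=⌊1650480·119/10000⌋=19640; principal=96685-19640=77045; balance=1650480-77045=1573435
2. interest=⌊1573435·119/10000⌋=18723; principal=96685-18723=77962; balance=1573435-77962=1495473
3. interest=⌊1495473·119/10000⌋=17796; principal=96685-17796=78889; balance=1495473-78889=1416584
4. interest=⌊1416584·119/10000⌋=16857; principal=96685-16857=79828; balance=1416584-79828=1336756
5. interest=⌊1336756·119/10000⌋=15907; principal=96685-15907=80778; balance=1336756-80778=1255978
6. interest=⌊1255978·119/10000⌋=14946; principal=96685-14946=81739; balance=1255978-81739=1174239
7. interest=⌊1174239·119/10000⌋=13973; principal=96685-13973=82712; balance=1174239-82712=1091527
8. interest=⌊1091527·119/10000⌋=12989; principal=96685-12989=83696; balance=1091527-83696=1007831
9. interest=⌊1007831·119/10000⌋=11993; principal=96685-11993=84692; balance=1007831-84692=923139
10. interest=⌊923139·119/10000⌋=10985; principal=96685-10985=85700; balance=923139-85700=837439
11. interest=⌊837439·119/10000⌋=9965; principal=96685-9965=86720; balance=837439-86720=750719
12. interest=⌊750719·119/10000⌋=8933; principal=96685-8933=87752; balance=750719-87752=662967
13. interest=⌊662967·119/10000⌋=7889; principal=96685-7889=88796; balance=662967-88796=574171
14. interest=⌊574171·119/10000⌋=6832; principal=96685-6832=89853; balance=574171-89853=484318
15. interest=⌊484318·119/10000⌋=5763; principal=96685-5763=90922; balance=484318-90922=393396
16. interest=⌊393396·119/10000⌋=4681; principal=96685-4681=92004; balance=393396-92004=301392
17. interest=⌊301392·119/10000⌋=3586; principal=96685-3586=93099; balance=301392-93099=208293
18. interest=⌊208293·119/10000⌋=2478; principal=96685-2478=94207; balance=208293-94207=114086
19. interest=⌊114086·119/10000⌋=1357; principal=96685-1357=95328; balance=114086-95328=18758
20. interest=⌊18758·119/10000⌋=223; principal=min(96685-223,18758)=18758; balance=18758-18758=0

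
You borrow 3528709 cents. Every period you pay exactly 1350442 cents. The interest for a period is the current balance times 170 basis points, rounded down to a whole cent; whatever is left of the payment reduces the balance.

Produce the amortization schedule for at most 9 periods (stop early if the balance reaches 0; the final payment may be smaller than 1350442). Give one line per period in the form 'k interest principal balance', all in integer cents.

1 59988 1290454 2238255
2 38050 1312392 925863
3 15739 925863 0

1. interest=⌊3528709·170/10000⌋=59988; principal=1350442-59988=1290454; balance=3528709-1290454=2238255
2. interest=⌊2238255·170/10000⌋=38050; principal=1350442-38050=1312392; balance=2238255-1312392=925863
3. interest=⌊925863·170/10000⌋=15739; principal=min(1350442-15739,925863)=925863; balance=925863-925863=0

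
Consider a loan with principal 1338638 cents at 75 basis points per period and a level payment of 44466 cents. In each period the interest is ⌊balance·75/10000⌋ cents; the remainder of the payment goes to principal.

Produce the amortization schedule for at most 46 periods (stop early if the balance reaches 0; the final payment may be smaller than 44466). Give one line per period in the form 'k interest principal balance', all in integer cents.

1. interest=⌊1338638·75/10000⌋=10039; principal=44466-10039=34427; balance=1338638-34427=1304211
2. interest=⌊1304211·75/10000⌋=9781; principal=44466-9781=34685; balance=1304211-34685=1269526
3. interest=⌊1269526·75/10000⌋=9521; principal=44466-9521=34945; balance=1269526-34945=1234581
4. interest=⌊1234581·75/10000⌋=9259; principal=44466-9259=35207; balance=1234581-35207=1199374
5. interest=⌊1199374·75/10000⌋=8995; principal=44466-8995=35471; balance=1199374-35471=1163903
6. interest=⌊1163903·75/10000⌋=8729; principal=44466-8729=35737; balance=1163903-35737=1128166
7. interest=⌊1128166·75/10000⌋=8461; principal=44466-8461=36005; balance=1128166-36005=1092161
8. interest=⌊1092161·75/10000⌋=8191; principal=44466-8191=36275; balance=1092161-36275=1055886
9. interest=⌊1055886·75/10000⌋=7919; principal=44466-7919=36547; balance=1055886-36547=1019339
10. interest=⌊1019339·75/10000⌋=7645; principal=44466-7645=36821; balance=1019339-36821=982518
11. interest=⌊982518·75/10000⌋=7368; principal=44466-7368=37098; balance=982518-37098=945420
12. interest=⌊945420·75/10000⌋=7090; principal=44466-7090=37376; balance=945420-37376=908044
13. interest=⌊908044·75/10000⌋=6810; principal=44466-6810=37656; balance=908044-37656=870388
14. interest=⌊870388·75/10000⌋=6527; principal=44466-6527=37939; balance=870388-37939=832449
15. interest=⌊832449·75/10000⌋=6243; principal=44466-6243=38223; balance=832449-38223=794226
16. interest=⌊794226·75/10000⌋=5956; principal=44466-5956=38510; balance=794226-38510=755716
17. interest=⌊755716·75/10000⌋=5667; principal=44466-5667=38799; balance=755716-38799=716917
18. interest=⌊716917·75/10000⌋=5376; principal=44466-5376=39090; balance=716917-39090=677827
19. interest=⌊677827·75/10000⌋=5083; principal=44466-5083=39383; balance=677827-39383=638444
20. interest=⌊638444·75/10000⌋=4788; principal=44466-4788=39678; balance=638444-39678=598766
21. interest=⌊598766·75/10000⌋=4490; principal=44466-4490=39976; balance=598766-39976=558790
22. interest=⌊558790·75/10000⌋=4190; principal=44466-4190=40276; balance=558790-40276=518514
23. interest=⌊518514·75/10000⌋=3888; principal=44466-3888=40578; balance=518514-40578=477936
24. interest=⌊477936·75/10000⌋=3584; principal=44466-3584=40882; balance=477936-40882=437054
25. interest=⌊437054·75/10000⌋=3277; principal=44466-3277=41189; balance=437054-41189=395865
26. interest=⌊395865·75/10000⌋=2968; principal=44466-2968=41498; balance=395865-41498=354367
27. interest=⌊354367·75/10000⌋=2657; principal=44466-2657=41809; balance=354367-41809=312558
28. interest=⌊312558·75/10000⌋=2344; principal=44466-2344=42122; balance=312558-42122=270436
29. interest=⌊270436·75/10000⌋=2028; principal=44466-2028=42438; balance=270436-42438=227998
30. interest=⌊227998·75/10000⌋=1709; principal=44466-1709=42757; balance=227998-42757=185241
31. interest=⌊185241·75/10000⌋=1389; principal=44466-1389=43077; balance=185241-43077=142164
32. interest=⌊142164·75/10000⌋=1066; principal=44466-1066=43400; balance=142164-43400=98764
33. interest=⌊98764·75/10000⌋=740; principal=44466-740=43726; balance=98764-43726=55038
34. interest=⌊55038·75/10000⌋=412; principal=44466-412=44054; balance=55038-44054=10984
35. interest=⌊10984·75/10000⌋=82; principal=min(44466-82,10984)=10984; balance=10984-10984=0

1 10039 34427 1304211
2 9781 34685 1269526
3 9521 34945 1234581
4 9259 35207 1199374
5 8995 35471 1163903
6 8729 35737 1128166
7 8461 36005 1092161
8 8191 36275 1055886
9 7919 36547 1019339
10 7645 36821 982518
11 7368 37098 945420
12 7090 37376 908044
13 6810 37656 870388
14 6527 37939 832449
15 6243 38223 794226
16 5956 38510 755716
17 5667 38799 716917
18 5376 39090 677827
19 5083 39383 638444
20 4788 39678 598766
21 4490 39976 558790
22 4190 40276 518514
23 3888 40578 477936
24 3584 40882 437054
25 3277 41189 395865
26 2968 41498 354367
27 2657 41809 312558
28 2344 42122 270436
29 2028 42438 227998
30 1709 42757 185241
31 1389 43077 142164
32 1066 43400 98764
33 740 43726 55038
34 412 44054 10984
35 82 10984 0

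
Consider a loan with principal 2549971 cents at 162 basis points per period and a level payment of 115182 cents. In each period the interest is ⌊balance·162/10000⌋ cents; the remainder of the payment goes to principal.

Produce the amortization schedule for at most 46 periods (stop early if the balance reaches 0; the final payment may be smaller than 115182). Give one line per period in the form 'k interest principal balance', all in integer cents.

1 41309 73873 2476098
2 40112 75070 2401028
3 38896 76286 2324742
4 37660 77522 2247220
5 36404 78778 2168442
6 35128 80054 2088388
7 33831 81351 2007037
8 32513 82669 1924368
9 31174 84008 1840360
10 29813 85369 1754991
11 28430 86752 1668239
12 27025 88157 1580082
13 25597 89585 1490497
14 24146 91036 1399461
15 22671 92511 1306950
16 21172 94010 1212940
17 19649 95533 1117407
18 18101 97081 1020326
19 16529 98653 921673
20 14931 100251 821422
21 13307 101875 719547
22 11656 103526 616021
23 9979 105203 510818
24 8275 106907 403911
25 6543 108639 295272
26 4783 110399 184873
27 2994 112188 72685
28 1177 72685 0

1. interest=⌊2549971·162/10000⌋=41309; principal=115182-41309=73873; balance=2549971-73873=2476098
2. interest=⌊2476098·162/10000⌋=40112; principal=115182-40112=75070; balance=2476098-75070=2401028
3. interest=⌊2401028·162/10000⌋=38896; principal=115182-38896=76286; balance=2401028-76286=2324742
4. interest=⌊2324742·162/10000⌋=37660; principal=115182-37660=77522; balance=2324742-77522=2247220
5. interest=⌊2247220·162/10000⌋=36404; principal=115182-36404=78778; balance=2247220-78778=2168442
6. interest=⌊2168442·162/10000⌋=35128; principal=115182-35128=80054; balance=2168442-80054=2088388
7. interest=⌊2088388·162/10000⌋=33831; principal=115182-33831=81351; balance=2088388-81351=2007037
8. interest=⌊2007037·162/10000⌋=32513; principal=115182-32513=82669; balance=2007037-82669=1924368
9. interest=⌊1924368·162/10000⌋=31174; principal=115182-31174=84008; balance=1924368-84008=1840360
10. interest=⌊1840360·162/10000⌋=29813; principal=115182-29813=85369; balance=1840360-85369=1754991
11. interest=⌊1754991·162/10000⌋=28430; principal=115182-28430=86752; balance=1754991-86752=1668239
12. interest=⌊1668239·162/10000⌋=27025; principal=115182-27025=88157; balance=1668239-88157=1580082
13. interest=⌊1580082·162/10000⌋=25597; principal=115182-25597=89585; balance=1580082-89585=1490497
14. interest=⌊1490497·162/10000⌋=24146; principal=115182-24146=91036; balance=1490497-91036=1399461
15. interest=⌊1399461·162/10000⌋=22671; principal=115182-22671=92511; balance=1399461-92511=1306950
16. interest=⌊1306950·162/10000⌋=21172; principal=115182-21172=94010; balance=1306950-94010=1212940
17. interest=⌊1212940·162/10000⌋=19649; principal=115182-19649=95533; balance=1212940-95533=1117407
18. interest=⌊1117407·162/10000⌋=18101; principal=115182-18101=97081; balance=1117407-97081=1020326
19. interest=⌊1020326·162/10000⌋=16529; principal=115182-16529=98653; balance=1020326-98653=921673
20. interest=⌊921673·162/10000⌋=14931; principal=115182-14931=100251; balance=921673-100251=821422
21. interest=⌊821422·162/10000⌋=13307; principal=115182-13307=101875; balance=821422-101875=719547
22. interest=⌊719547·162/10000⌋=11656; principal=115182-11656=103526; balance=719547-103526=616021
23. interest=⌊616021·162/10000⌋=9979; principal=115182-9979=105203; balance=616021-105203=510818
24. interest=⌊510818·162/10000⌋=8275; principal=115182-8275=106907; balance=510818-106907=403911
25. interest=⌊403911·162/10000⌋=6543; principal=115182-6543=108639; balance=403911-108639=295272
26. interest=⌊295272·162/10000⌋=4783; principal=115182-4783=110399; balance=295272-110399=184873
27. interest=⌊184873·162/10000⌋=2994; principal=115182-2994=112188; balance=184873-112188=72685
28. interest=⌊72685·162/10000⌋=1177; principal=min(115182-1177,72685)=72685; balance=72685-72685=0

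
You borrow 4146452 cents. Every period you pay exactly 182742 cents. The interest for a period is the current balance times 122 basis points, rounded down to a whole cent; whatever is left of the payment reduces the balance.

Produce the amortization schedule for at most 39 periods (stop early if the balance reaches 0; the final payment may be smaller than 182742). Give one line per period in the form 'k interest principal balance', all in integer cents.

1 50586 132156 4014296
2 48974 133768 3880528
3 47342 135400 3745128
4 45690 137052 3608076
5 44018 138724 3469352
6 42326 140416 3328936
7 40613 142129 3186807
8 38879 143863 3042944
9 37123 145619 2897325
10 35347 147395 2749930
11 33549 149193 2600737
12 31728 151014 2449723
13 29886 152856 2296867
14 28021 154721 2142146
15 26134 156608 1985538
16 24223 158519 1827019
17 22289 160453 1666566
18 20332 162410 1504156
19 18350 164392 1339764
20 16345 166397 1173367
21 14315 168427 1004940
22 12260 170482 834458
23 10180 172562 661896
24 8075 174667 487229
25 5944 176798 310431
26 3787 178955 131476
27 1604 131476 0

1. interest=⌊4146452·122/10000⌋=50586; principal=182742-50586=132156; balance=4146452-132156=4014296
2. interest=⌊4014296·122/10000⌋=48974; principal=182742-48974=133768; balance=4014296-133768=3880528
3. interest=⌊3880528·122/10000⌋=47342; principal=182742-47342=135400; balance=3880528-135400=3745128
4. interest=⌊3745128·122/10000⌋=45690; principal=182742-45690=137052; balance=3745128-137052=3608076
5. interest=⌊3608076·122/10000⌋=44018; principal=182742-44018=138724; balance=3608076-138724=3469352
6. interest=⌊3469352·122/10000⌋=42326; principal=182742-42326=140416; balance=3469352-140416=3328936
7. interest=⌊3328936·122/10000⌋=40613; principal=182742-40613=142129; balance=3328936-142129=3186807
8. interest=⌊3186807·122/10000⌋=38879; principal=182742-38879=143863; balance=3186807-143863=3042944
9. interest=⌊3042944·122/10000⌋=37123; principal=182742-37123=145619; balance=3042944-145619=2897325
10. interest=⌊2897325·122/10000⌋=35347; principal=182742-35347=147395; balance=2897325-147395=2749930
11. interest=⌊2749930·122/10000⌋=33549; principal=182742-33549=149193; balance=2749930-149193=2600737
12. interest=⌊2600737·122/10000⌋=31728; principal=182742-31728=151014; balance=2600737-151014=2449723
13. interest=⌊2449723·122/10000⌋=29886; principal=182742-29886=152856; balance=2449723-152856=2296867
14. interest=⌊2296867·122/10000⌋=28021; principal=182742-28021=154721; balance=2296867-154721=2142146
15. interest=⌊2142146·122/10000⌋=26134; principal=182742-26134=156608; balance=2142146-156608=1985538
16. interest=⌊1985538·122/10000⌋=24223; principal=182742-24223=158519; balance=1985538-158519=1827019
17. interest=⌊1827019·122/10000⌋=22289; principal=182742-22289=160453; balance=1827019-160453=1666566
18. interest=⌊1666566·122/10000⌋=20332; principal=182742-20332=162410; balance=1666566-162410=1504156
19. interest=⌊1504156·122/10000⌋=18350; principal=182742-18350=164392; balance=1504156-164392=1339764
20. interest=⌊1339764·122/10000⌋=16345; principal=182742-16345=166397; balance=1339764-166397=1173367
21. interest=⌊1173367·122/10000⌋=14315; principal=182742-14315=168427; balance=1173367-168427=1004940
22. interest=⌊1004940·122/10000⌋=12260; principal=182742-12260=170482; balance=1004940-170482=834458
23. interest=⌊834458·122/10000⌋=10180; principal=182742-10180=172562; balance=834458-172562=661896
24. interest=⌊661896·122/10000⌋=8075; principal=182742-8075=174667; balance=661896-174667=487229
25. interest=⌊487229·122/10000⌋=5944; principal=182742-5944=176798; balance=487229-176798=310431
26. interest=⌊310431·122/10000⌋=3787; principal=182742-3787=178955; balance=310431-178955=131476
27. interest=⌊131476·122/10000⌋=1604; principal=min(182742-1604,131476)=131476; balance=131476-131476=0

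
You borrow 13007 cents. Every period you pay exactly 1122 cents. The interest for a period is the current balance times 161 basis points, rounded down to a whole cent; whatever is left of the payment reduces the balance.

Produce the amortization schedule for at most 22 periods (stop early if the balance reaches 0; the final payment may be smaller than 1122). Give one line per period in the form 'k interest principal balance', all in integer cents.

1. interest=⌊13007·161/10000⌋=209; principal=1122-209=913; balance=13007-913=12094
2. interest=⌊12094·161/10000⌋=194; principal=1122-194=928; balance=12094-928=11166
3. interest=⌊11166·161/10000⌋=179; principal=1122-179=943; balance=11166-943=10223
4. interest=⌊10223·161/10000⌋=164; principal=1122-164=958; balance=10223-958=9265
5. interest=⌊9265·161/10000⌋=149; principal=1122-149=973; balance=9265-973=8292
6. interest=⌊8292·161/10000⌋=133; principal=1122-133=989; balance=8292-989=7303
7. interest=⌊7303·161/10000⌋=117; principal=1122-117=1005; balance=7303-1005=6298
8. interest=⌊6298·161/10000⌋=101; principal=1122-101=1021; balance=6298-1021=5277
9. interest=⌊5277·161/10000⌋=84; principal=1122-84=1038; balance=5277-1038=4239
10. interest=⌊4239·161/10000⌋=68; principal=1122-68=1054; balance=4239-1054=3185
11. interest=⌊3185·161/10000⌋=51; principal=1122-51=1071; balance=3185-1071=2114
12. interest=⌊2114·161/10000⌋=34; principal=1122-34=1088; balance=2114-1088=1026
13. interest=⌊1026·161/10000⌋=16; principal=min(1122-16,1026)=1026; balance=1026-1026=0

1 209 913 12094
2 194 928 11166
3 179 943 10223
4 164 958 9265
5 149 973 8292
6 133 989 7303
7 117 1005 6298
8 101 1021 5277
9 84 1038 4239
10 68 1054 3185
11 51 1071 2114
12 34 1088 1026
13 16 1026 0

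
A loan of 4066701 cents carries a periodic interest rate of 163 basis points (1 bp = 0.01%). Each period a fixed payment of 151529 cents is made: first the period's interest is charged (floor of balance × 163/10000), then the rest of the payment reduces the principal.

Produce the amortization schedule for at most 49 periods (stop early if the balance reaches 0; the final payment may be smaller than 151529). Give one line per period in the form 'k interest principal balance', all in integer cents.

1. interest=⌊4066701·163/10000⌋=66287; principal=151529-66287=85242; balance=4066701-85242=3981459
2. interest=⌊3981459·163/10000⌋=64897; principal=151529-64897=86632; balance=3981459-86632=3894827
3. interest=⌊3894827·163/10000⌋=63485; principal=151529-63485=88044; balance=3894827-88044=3806783
4. interest=⌊3806783·163/10000⌋=62050; principal=151529-62050=89479; balance=3806783-89479=3717304
5. interest=⌊3717304·163/10000⌋=60592; principal=151529-60592=90937; balance=3717304-90937=3626367
6. interest=⌊3626367·163/10000⌋=59109; principal=151529-59109=92420; balance=3626367-92420=3533947
7. interest=⌊3533947·163/10000⌋=57603; principal=151529-57603=93926; balance=3533947-93926=3440021
8. interest=⌊3440021·163/10000⌋=56072; principal=151529-56072=95457; balance=3440021-95457=3344564
9. interest=⌊3344564·163/10000⌋=54516; principal=151529-54516=97013; balance=3344564-97013=3247551
10. interest=⌊3247551·163/10000⌋=52935; principal=151529-52935=98594; balance=3247551-98594=3148957
11. interest=⌊3148957·163/10000⌋=51327; principal=151529-51327=100202; balance=3148957-100202=3048755
12. interest=⌊3048755·163/10000⌋=49694; principal=151529-49694=101835; balance=3048755-101835=2946920
13. interest=⌊2946920·163/10000⌋=48034; principal=151529-48034=103495; balance=2946920-103495=2843425
14. interest=⌊2843425·163/10000⌋=46347; principal=151529-46347=105182; balance=2843425-105182=2738243
15. interest=⌊2738243·163/10000⌋=44633; principal=151529-44633=106896; balance=2738243-106896=2631347
16. interest=⌊2631347·163/10000⌋=42890; principal=151529-42890=108639; balance=2631347-108639=2522708
17. interest=⌊2522708·163/10000⌋=41120; principal=151529-41120=110409; balance=2522708-110409=2412299
18. interest=⌊2412299·163/10000⌋=39320; principal=151529-39320=112209; balance=2412299-112209=2300090
19. interest=⌊2300090·163/10000⌋=37491; principal=151529-37491=114038; balance=2300090-114038=2186052
20. interest=⌊2186052·163/10000⌋=35632; principal=151529-35632=115897; balance=2186052-115897=2070155
21. interest=⌊2070155·163/10000⌋=33743; principal=151529-33743=117786; balance=2070155-117786=1952369
22. interest=⌊1952369·163/10000⌋=31823; principal=151529-31823=119706; balance=1952369-119706=1832663
23. interest=⌊1832663·163/10000⌋=29872; principal=151529-29872=121657; balance=1832663-121657=1711006
24. interest=⌊1711006·163/10000⌋=27889; principal=151529-27889=123640; balance=1711006-123640=1587366
25. interest=⌊1587366·163/10000⌋=25874; principal=151529-25874=125655; balance=1587366-125655=1461711
26. interest=⌊1461711·163/10000⌋=23825; principal=151529-23825=127704; balance=1461711-127704=1334007
27. interest=⌊1334007·163/10000⌋=21744; principal=151529-21744=129785; balance=1334007-129785=1204222
28. interest=⌊1204222·163/10000⌋=19628; principal=151529-19628=131901; balance=1204222-131901=1072321
29. interest=⌊1072321·163/10000⌋=17478; principal=151529-17478=134051; balance=1072321-134051=938270
30. interest=⌊938270·163/10000⌋=15293; principal=151529-15293=136236; balance=938270-136236=802034
31. interest=⌊802034·163/10000⌋=13073; principal=151529-13073=138456; balance=802034-138456=663578
32. interest=⌊663578·163/10000⌋=10816; principal=151529-10816=140713; balance=663578-140713=522865
33. interest=⌊522865·163/10000⌋=8522; principal=151529-8522=143007; balance=522865-143007=379858
34. interest=⌊379858·163/10000⌋=6191; principal=151529-6191=145338; balance=379858-145338=234520
35. interest=⌊234520·163/10000⌋=3822; principal=151529-3822=147707; balance=234520-147707=86813
36. interest=⌊86813·163/10000⌋=1415; principal=min(151529-1415,86813)=86813; balance=86813-86813=0

1 66287 85242 3981459
2 64897 86632 3894827
3 63485 88044 3806783
4 62050 89479 3717304
5 60592 90937 3626367
6 59109 92420 3533947
7 57603 93926 3440021
8 56072 95457 3344564
9 54516 97013 3247551
10 52935 98594 3148957
11 51327 100202 3048755
12 49694 101835 2946920
13 48034 103495 2843425
14 46347 105182 2738243
15 44633 106896 2631347
16 42890 108639 2522708
17 41120 110409 2412299
18 39320 112209 2300090
19 37491 114038 2186052
20 35632 115897 2070155
21 33743 117786 1952369
22 31823 119706 1832663
23 29872 121657 1711006
24 27889 123640 1587366
25 25874 125655 1461711
26 23825 127704 1334007
27 21744 129785 1204222
28 19628 131901 1072321
29 17478 134051 938270
30 15293 136236 802034
31 13073 138456 663578
32 10816 140713 522865
33 8522 143007 379858
34 6191 145338 234520
35 3822 147707 86813
36 1415 86813 0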